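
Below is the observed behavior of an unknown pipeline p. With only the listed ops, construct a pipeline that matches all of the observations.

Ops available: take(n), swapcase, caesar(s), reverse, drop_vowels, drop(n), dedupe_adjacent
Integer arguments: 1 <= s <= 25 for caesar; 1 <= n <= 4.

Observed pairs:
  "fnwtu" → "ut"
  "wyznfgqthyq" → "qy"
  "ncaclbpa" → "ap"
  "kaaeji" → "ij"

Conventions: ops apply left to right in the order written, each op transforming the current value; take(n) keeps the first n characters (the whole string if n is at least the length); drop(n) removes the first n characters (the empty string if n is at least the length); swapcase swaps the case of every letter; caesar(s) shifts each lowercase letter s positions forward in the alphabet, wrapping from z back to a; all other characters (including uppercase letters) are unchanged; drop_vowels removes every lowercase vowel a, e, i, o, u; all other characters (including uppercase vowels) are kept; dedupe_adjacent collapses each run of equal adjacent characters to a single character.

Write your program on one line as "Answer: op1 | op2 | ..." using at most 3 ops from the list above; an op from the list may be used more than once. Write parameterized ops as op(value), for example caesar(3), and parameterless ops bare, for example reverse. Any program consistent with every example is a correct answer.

reverse | take(3) | take(2)

Check, running the answer program on each example:
  "fnwtu" -> "utwnf" -> "utw" -> "ut"
  "wyznfgqthyq" -> "qyhtqgfnzyw" -> "qyh" -> "qy"
  "ncaclbpa" -> "apblcacn" -> "apb" -> "ap"
  "kaaeji" -> "ijeaak" -> "ije" -> "ij"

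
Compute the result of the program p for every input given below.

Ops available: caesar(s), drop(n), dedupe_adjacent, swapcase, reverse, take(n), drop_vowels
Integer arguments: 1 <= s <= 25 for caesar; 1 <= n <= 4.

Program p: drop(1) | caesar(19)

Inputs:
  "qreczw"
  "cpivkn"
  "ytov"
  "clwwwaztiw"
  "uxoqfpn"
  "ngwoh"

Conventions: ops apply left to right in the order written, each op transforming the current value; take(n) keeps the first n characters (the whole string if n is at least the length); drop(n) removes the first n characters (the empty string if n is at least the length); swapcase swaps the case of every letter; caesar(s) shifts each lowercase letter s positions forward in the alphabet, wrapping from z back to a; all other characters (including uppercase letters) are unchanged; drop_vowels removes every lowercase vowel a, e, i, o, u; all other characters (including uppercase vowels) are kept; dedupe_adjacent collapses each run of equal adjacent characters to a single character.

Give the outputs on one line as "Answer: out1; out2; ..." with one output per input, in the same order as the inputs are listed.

Execution, op by op:
  "qreczw" -> "reczw" -> "kxvsp"
  "cpivkn" -> "pivkn" -> "ibodg"
  "ytov" -> "tov" -> "mho"
  "clwwwaztiw" -> "lwwwaztiw" -> "eppptsmbp"
  "uxoqfpn" -> "xoqfpn" -> "qhjyig"
  "ngwoh" -> "gwoh" -> "zpha"

"kxvsp"; "ibodg"; "mho"; "eppptsmbp"; "qhjyig"; "zpha"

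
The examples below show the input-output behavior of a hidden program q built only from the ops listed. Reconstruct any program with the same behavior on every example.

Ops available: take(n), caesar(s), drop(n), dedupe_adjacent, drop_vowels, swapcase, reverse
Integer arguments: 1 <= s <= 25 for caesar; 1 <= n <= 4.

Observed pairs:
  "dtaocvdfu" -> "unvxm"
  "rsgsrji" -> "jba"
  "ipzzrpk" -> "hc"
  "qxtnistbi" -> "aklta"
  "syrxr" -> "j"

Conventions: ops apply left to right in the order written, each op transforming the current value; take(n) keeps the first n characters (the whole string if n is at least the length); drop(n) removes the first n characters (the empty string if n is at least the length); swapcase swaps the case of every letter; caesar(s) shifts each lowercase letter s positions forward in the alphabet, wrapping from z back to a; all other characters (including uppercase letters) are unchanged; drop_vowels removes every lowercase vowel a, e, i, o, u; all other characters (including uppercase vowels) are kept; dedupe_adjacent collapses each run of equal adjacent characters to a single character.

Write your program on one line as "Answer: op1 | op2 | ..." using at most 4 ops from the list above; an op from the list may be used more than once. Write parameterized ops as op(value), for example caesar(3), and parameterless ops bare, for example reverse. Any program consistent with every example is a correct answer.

caesar(22) | dedupe_adjacent | drop(4) | caesar(22)

Check, running the answer program on each example:
  "dtaocvdfu" -> "zpwkyrzbq" -> "zpwkyrzbq" -> "yrzbq" -> "unvxm"
  "rsgsrji" -> "noconfe" -> "noconfe" -> "nfe" -> "jba"
  "ipzzrpk" -> "elvvnlg" -> "elvnlg" -> "lg" -> "hc"
  "qxtnistbi" -> "mtpjeopxe" -> "mtpjeopxe" -> "eopxe" -> "aklta"
  "syrxr" -> "ountn" -> "ountn" -> "n" -> "j"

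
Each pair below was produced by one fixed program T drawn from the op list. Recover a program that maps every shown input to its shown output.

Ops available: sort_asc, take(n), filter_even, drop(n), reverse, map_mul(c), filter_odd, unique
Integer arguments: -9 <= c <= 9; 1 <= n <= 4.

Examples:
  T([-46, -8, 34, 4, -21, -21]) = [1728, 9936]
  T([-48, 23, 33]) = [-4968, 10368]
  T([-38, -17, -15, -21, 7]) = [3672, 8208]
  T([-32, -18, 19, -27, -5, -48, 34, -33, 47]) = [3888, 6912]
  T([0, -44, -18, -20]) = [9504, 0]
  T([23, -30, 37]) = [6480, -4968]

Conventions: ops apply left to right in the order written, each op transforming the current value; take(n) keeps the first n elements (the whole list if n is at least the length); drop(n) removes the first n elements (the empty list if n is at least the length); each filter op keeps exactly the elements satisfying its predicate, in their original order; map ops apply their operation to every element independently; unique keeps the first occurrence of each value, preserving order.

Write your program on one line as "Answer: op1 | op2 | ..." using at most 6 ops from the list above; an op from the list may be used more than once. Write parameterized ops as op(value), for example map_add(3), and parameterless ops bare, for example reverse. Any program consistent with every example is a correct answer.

take(3) | map_mul(6) | take(2) | reverse | map_mul(4) | map_mul(-9)

Check, running the answer program on each example:
  [-46, -8, 34, 4, -21, -21] -> [-46, -8, 34] -> [-276, -48, 204] -> [-276, -48] -> [-48, -276] -> [-192, -1104] -> [1728, 9936]
  [-48, 23, 33] -> [-48, 23, 33] -> [-288, 138, 198] -> [-288, 138] -> [138, -288] -> [552, -1152] -> [-4968, 10368]
  [-38, -17, -15, -21, 7] -> [-38, -17, -15] -> [-228, -102, -90] -> [-228, -102] -> [-102, -228] -> [-408, -912] -> [3672, 8208]
  [-32, -18, 19, -27, -5, -48, 34, -33, 47] -> [-32, -18, 19] -> [-192, -108, 114] -> [-192, -108] -> [-108, -192] -> [-432, -768] -> [3888, 6912]
  [0, -44, -18, -20] -> [0, -44, -18] -> [0, -264, -108] -> [0, -264] -> [-264, 0] -> [-1056, 0] -> [9504, 0]
  [23, -30, 37] -> [23, -30, 37] -> [138, -180, 222] -> [138, -180] -> [-180, 138] -> [-720, 552] -> [6480, -4968]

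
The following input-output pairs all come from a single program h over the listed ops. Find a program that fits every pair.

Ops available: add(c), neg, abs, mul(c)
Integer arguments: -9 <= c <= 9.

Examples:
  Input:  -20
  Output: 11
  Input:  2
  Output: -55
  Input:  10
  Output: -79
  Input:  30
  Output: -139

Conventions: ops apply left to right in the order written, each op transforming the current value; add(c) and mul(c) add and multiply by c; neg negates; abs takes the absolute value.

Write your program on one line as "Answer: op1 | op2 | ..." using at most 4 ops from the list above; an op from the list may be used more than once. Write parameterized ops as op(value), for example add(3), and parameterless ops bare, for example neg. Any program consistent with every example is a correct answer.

add(8) | add(7) | mul(-3) | add(-4)

Check, running the answer program on each example:
  -20 -> -12 -> -5 -> 15 -> 11
  2 -> 10 -> 17 -> -51 -> -55
  10 -> 18 -> 25 -> -75 -> -79
  30 -> 38 -> 45 -> -135 -> -139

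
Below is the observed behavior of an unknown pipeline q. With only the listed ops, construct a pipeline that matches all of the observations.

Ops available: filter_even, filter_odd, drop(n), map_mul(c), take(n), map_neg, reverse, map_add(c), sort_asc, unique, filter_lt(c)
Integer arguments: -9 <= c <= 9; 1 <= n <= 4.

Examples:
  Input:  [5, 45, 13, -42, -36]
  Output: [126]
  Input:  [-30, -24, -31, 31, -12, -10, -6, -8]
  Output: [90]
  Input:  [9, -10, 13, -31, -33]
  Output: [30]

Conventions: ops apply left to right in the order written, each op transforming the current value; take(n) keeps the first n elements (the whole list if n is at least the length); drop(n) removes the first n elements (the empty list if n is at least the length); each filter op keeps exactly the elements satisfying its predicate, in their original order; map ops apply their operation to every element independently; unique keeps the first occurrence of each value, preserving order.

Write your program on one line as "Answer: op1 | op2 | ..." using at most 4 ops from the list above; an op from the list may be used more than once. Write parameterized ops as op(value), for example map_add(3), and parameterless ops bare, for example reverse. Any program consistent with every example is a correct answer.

filter_lt(2) | take(3) | map_mul(-3) | take(1)

Check, running the answer program on each example:
  [5, 45, 13, -42, -36] -> [-42, -36] -> [-42, -36] -> [126, 108] -> [126]
  [-30, -24, -31, 31, -12, -10, -6, -8] -> [-30, -24, -31, -12, -10, -6, -8] -> [-30, -24, -31] -> [90, 72, 93] -> [90]
  [9, -10, 13, -31, -33] -> [-10, -31, -33] -> [-10, -31, -33] -> [30, 93, 99] -> [30]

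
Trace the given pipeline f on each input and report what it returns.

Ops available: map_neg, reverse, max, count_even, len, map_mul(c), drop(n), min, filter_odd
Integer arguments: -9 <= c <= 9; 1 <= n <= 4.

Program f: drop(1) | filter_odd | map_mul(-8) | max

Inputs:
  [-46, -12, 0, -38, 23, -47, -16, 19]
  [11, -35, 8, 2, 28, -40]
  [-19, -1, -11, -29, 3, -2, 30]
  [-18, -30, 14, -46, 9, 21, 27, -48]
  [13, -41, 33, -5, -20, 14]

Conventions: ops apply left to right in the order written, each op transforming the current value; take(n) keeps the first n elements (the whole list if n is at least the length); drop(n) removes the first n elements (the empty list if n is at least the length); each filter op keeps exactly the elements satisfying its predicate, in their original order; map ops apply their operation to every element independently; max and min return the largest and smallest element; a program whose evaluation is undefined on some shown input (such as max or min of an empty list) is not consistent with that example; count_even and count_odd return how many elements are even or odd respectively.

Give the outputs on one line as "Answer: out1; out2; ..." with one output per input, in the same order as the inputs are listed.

376; 280; 232; -72; 328

Execution, op by op:
  [-46, -12, 0, -38, 23, -47, -16, 19] -> [-12, 0, -38, 23, -47, -16, 19] -> [23, -47, 19] -> [-184, 376, -152] -> 376
  [11, -35, 8, 2, 28, -40] -> [-35, 8, 2, 28, -40] -> [-35] -> [280] -> 280
  [-19, -1, -11, -29, 3, -2, 30] -> [-1, -11, -29, 3, -2, 30] -> [-1, -11, -29, 3] -> [8, 88, 232, -24] -> 232
  [-18, -30, 14, -46, 9, 21, 27, -48] -> [-30, 14, -46, 9, 21, 27, -48] -> [9, 21, 27] -> [-72, -168, -216] -> -72
  [13, -41, 33, -5, -20, 14] -> [-41, 33, -5, -20, 14] -> [-41, 33, -5] -> [328, -264, 40] -> 328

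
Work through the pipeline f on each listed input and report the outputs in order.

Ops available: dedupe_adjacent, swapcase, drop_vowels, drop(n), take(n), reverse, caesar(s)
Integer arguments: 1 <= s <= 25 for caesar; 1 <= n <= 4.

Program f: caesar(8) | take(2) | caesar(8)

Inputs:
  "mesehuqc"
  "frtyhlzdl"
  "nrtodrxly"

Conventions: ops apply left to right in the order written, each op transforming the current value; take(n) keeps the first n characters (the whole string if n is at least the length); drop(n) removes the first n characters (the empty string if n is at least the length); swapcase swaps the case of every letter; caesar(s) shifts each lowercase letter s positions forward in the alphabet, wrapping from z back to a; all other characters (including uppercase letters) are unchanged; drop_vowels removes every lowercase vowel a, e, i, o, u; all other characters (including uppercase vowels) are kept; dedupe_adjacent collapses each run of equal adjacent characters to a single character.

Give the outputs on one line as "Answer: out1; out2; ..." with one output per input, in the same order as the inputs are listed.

"cu"; "vh"; "dh"

Execution, op by op:
  "mesehuqc" -> "umampcyk" -> "um" -> "cu"
  "frtyhlzdl" -> "nzbgpthlt" -> "nz" -> "vh"
  "nrtodrxly" -> "vzbwlzftg" -> "vz" -> "dh"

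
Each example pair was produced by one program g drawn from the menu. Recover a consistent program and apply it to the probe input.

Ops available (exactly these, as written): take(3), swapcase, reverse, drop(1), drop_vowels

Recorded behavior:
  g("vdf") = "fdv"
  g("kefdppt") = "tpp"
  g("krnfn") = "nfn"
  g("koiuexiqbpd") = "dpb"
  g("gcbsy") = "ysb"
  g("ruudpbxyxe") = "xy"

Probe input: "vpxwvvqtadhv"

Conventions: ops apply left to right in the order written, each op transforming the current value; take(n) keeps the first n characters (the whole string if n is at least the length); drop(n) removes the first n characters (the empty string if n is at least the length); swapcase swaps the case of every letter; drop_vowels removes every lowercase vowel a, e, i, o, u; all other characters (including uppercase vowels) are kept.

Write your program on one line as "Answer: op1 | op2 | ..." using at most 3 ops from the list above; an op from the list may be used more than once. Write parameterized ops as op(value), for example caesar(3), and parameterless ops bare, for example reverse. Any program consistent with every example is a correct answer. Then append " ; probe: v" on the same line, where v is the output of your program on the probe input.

reverse | take(3) | drop_vowels ; probe: "vhd"

Check, running the answer program on each example:
  "vdf" -> "fdv" -> "fdv" -> "fdv"
  "kefdppt" -> "tppdfek" -> "tpp" -> "tpp"
  "krnfn" -> "nfnrk" -> "nfn" -> "nfn"
  "koiuexiqbpd" -> "dpbqixeuiok" -> "dpb" -> "dpb"
  "gcbsy" -> "ysbcg" -> "ysb" -> "ysb"
  "ruudpbxyxe" -> "exyxbpduur" -> "exy" -> "xy"
  probe: "vpxwvvqtadhv" -> "vhdatqvvwxpv" -> "vhd" -> "vhd"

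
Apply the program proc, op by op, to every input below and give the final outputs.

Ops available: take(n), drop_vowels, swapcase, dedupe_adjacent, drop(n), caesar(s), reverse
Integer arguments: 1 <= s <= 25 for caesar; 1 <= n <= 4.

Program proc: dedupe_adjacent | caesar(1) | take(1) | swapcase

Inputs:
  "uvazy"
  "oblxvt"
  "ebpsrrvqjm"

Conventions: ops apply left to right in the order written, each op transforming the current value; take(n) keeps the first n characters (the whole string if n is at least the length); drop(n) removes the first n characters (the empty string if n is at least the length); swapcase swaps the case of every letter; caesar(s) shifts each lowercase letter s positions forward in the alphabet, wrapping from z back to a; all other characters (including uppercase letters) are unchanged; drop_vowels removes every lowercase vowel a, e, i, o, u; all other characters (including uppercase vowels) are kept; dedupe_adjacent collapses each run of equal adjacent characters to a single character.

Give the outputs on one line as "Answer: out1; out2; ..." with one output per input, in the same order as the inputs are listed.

Execution, op by op:
  "uvazy" -> "uvazy" -> "vwbaz" -> "v" -> "V"
  "oblxvt" -> "oblxvt" -> "pcmywu" -> "p" -> "P"
  "ebpsrrvqjm" -> "ebpsrvqjm" -> "fcqtswrkn" -> "f" -> "F"

"V"; "P"; "F"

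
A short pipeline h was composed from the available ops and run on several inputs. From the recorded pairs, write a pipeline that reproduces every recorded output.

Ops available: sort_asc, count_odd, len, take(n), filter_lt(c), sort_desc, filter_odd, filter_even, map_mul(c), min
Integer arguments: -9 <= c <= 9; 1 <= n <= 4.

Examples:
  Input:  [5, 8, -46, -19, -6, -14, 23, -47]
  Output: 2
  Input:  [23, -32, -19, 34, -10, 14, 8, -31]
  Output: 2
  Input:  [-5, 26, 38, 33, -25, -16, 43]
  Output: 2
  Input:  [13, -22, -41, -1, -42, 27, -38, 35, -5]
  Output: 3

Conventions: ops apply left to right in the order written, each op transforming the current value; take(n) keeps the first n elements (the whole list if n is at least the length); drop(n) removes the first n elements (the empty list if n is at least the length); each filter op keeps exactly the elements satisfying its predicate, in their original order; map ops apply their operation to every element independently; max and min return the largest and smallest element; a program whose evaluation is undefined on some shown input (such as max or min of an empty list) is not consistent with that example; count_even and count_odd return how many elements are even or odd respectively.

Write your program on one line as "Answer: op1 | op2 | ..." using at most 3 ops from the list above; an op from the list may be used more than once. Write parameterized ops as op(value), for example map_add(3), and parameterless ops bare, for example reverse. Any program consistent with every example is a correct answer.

filter_lt(0) | filter_odd | len

Check, running the answer program on each example:
  [5, 8, -46, -19, -6, -14, 23, -47] -> [-46, -19, -6, -14, -47] -> [-19, -47] -> 2
  [23, -32, -19, 34, -10, 14, 8, -31] -> [-32, -19, -10, -31] -> [-19, -31] -> 2
  [-5, 26, 38, 33, -25, -16, 43] -> [-5, -25, -16] -> [-5, -25] -> 2
  [13, -22, -41, -1, -42, 27, -38, 35, -5] -> [-22, -41, -1, -42, -38, -5] -> [-41, -1, -5] -> 3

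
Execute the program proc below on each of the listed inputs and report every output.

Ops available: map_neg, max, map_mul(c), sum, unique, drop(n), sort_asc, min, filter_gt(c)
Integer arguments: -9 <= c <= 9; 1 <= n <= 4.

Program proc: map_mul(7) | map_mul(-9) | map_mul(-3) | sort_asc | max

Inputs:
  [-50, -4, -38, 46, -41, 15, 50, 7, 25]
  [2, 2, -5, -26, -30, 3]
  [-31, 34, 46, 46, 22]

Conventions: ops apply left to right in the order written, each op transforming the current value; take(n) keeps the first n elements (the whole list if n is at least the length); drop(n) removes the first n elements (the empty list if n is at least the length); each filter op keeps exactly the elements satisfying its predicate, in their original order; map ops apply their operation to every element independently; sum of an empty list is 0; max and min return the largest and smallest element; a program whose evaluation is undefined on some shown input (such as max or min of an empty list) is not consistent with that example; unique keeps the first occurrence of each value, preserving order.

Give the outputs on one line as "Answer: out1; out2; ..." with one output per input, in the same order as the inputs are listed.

9450; 567; 8694

Execution, op by op:
  [-50, -4, -38, 46, -41, 15, 50, 7, 25] -> [-350, -28, -266, 322, -287, 105, 350, 49, 175] -> [3150, 252, 2394, -2898, 2583, -945, -3150, -441, -1575] -> [-9450, -756, -7182, 8694, -7749, 2835, 9450, 1323, 4725] -> [-9450, -7749, -7182, -756, 1323, 2835, 4725, 8694, 9450] -> 9450
  [2, 2, -5, -26, -30, 3] -> [14, 14, -35, -182, -210, 21] -> [-126, -126, 315, 1638, 1890, -189] -> [378, 378, -945, -4914, -5670, 567] -> [-5670, -4914, -945, 378, 378, 567] -> 567
  [-31, 34, 46, 46, 22] -> [-217, 238, 322, 322, 154] -> [1953, -2142, -2898, -2898, -1386] -> [-5859, 6426, 8694, 8694, 4158] -> [-5859, 4158, 6426, 8694, 8694] -> 8694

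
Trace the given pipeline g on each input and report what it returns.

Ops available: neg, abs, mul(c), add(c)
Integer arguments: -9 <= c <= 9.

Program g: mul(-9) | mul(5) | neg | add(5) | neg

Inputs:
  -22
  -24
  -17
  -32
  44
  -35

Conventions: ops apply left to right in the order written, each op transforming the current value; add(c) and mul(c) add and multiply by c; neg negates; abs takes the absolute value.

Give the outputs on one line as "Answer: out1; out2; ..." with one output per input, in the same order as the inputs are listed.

985; 1075; 760; 1435; -1985; 1570

Execution, op by op:
  -22 -> 198 -> 990 -> -990 -> -985 -> 985
  -24 -> 216 -> 1080 -> -1080 -> -1075 -> 1075
  -17 -> 153 -> 765 -> -765 -> -760 -> 760
  -32 -> 288 -> 1440 -> -1440 -> -1435 -> 1435
  44 -> -396 -> -1980 -> 1980 -> 1985 -> -1985
  -35 -> 315 -> 1575 -> -1575 -> -1570 -> 1570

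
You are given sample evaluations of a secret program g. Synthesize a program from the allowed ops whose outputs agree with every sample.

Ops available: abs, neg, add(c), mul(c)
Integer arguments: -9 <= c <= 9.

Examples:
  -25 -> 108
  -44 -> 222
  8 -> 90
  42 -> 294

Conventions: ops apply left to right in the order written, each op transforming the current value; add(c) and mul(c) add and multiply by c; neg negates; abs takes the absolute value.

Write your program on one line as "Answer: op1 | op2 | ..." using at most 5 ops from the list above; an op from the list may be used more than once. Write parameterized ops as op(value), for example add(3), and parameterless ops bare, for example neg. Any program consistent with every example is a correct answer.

add(7) | abs | mul(3) | mul(2)

Check, running the answer program on each example:
  -25 -> -18 -> 18 -> 54 -> 108
  -44 -> -37 -> 37 -> 111 -> 222
  8 -> 15 -> 15 -> 45 -> 90
  42 -> 49 -> 49 -> 147 -> 294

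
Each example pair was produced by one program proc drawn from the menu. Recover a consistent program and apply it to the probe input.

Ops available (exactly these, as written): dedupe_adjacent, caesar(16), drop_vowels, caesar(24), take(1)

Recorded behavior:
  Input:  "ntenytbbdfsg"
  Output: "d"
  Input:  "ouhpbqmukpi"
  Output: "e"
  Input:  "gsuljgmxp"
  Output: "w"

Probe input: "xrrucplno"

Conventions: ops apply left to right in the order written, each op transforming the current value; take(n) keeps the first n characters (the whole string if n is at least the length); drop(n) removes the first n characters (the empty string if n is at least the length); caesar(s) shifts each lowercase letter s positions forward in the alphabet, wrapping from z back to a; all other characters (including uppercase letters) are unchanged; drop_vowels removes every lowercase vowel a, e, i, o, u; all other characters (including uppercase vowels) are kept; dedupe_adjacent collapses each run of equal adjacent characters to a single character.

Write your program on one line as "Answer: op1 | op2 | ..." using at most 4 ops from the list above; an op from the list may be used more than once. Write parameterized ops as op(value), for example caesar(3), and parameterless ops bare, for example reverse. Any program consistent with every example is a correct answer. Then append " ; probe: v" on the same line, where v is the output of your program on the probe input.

dedupe_adjacent | take(1) | caesar(16) ; probe: "n"

Check, running the answer program on each example:
  "ntenytbbdfsg" -> "ntenytbdfsg" -> "n" -> "d"
  "ouhpbqmukpi" -> "ouhpbqmukpi" -> "o" -> "e"
  "gsuljgmxp" -> "gsuljgmxp" -> "g" -> "w"
  probe: "xrrucplno" -> "xrucplno" -> "x" -> "n"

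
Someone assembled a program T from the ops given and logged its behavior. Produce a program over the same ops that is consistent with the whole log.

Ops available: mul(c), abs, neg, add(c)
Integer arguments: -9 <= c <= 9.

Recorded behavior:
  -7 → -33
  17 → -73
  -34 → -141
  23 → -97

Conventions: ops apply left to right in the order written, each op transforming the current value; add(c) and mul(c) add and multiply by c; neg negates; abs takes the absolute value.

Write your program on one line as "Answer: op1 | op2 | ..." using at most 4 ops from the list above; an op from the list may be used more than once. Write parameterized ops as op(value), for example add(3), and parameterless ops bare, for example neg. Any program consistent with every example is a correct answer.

abs | mul(4) | add(5) | neg

Check, running the answer program on each example:
  -7 -> 7 -> 28 -> 33 -> -33
  17 -> 17 -> 68 -> 73 -> -73
  -34 -> 34 -> 136 -> 141 -> -141
  23 -> 23 -> 92 -> 97 -> -97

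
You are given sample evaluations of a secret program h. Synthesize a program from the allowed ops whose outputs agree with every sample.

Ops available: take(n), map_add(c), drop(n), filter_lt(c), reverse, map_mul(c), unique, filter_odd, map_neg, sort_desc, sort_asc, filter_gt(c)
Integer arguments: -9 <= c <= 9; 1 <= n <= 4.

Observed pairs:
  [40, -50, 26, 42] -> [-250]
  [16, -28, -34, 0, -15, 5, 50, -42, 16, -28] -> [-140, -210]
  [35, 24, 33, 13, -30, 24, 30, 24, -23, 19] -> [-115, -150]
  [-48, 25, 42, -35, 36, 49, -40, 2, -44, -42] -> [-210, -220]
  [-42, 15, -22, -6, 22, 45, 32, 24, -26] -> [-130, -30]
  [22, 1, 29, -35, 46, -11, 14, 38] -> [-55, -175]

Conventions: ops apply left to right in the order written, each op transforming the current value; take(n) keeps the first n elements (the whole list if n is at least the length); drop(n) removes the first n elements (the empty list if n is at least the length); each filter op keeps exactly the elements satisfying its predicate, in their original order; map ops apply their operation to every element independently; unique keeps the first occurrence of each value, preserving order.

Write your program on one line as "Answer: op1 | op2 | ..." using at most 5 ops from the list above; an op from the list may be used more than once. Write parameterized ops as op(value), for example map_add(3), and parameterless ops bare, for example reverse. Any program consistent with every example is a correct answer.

reverse | filter_lt(-2) | map_mul(5) | take(2)

Check, running the answer program on each example:
  [40, -50, 26, 42] -> [42, 26, -50, 40] -> [-50] -> [-250] -> [-250]
  [16, -28, -34, 0, -15, 5, 50, -42, 16, -28] -> [-28, 16, -42, 50, 5, -15, 0, -34, -28, 16] -> [-28, -42, -15, -34, -28] -> [-140, -210, -75, -170, -140] -> [-140, -210]
  [35, 24, 33, 13, -30, 24, 30, 24, -23, 19] -> [19, -23, 24, 30, 24, -30, 13, 33, 24, 35] -> [-23, -30] -> [-115, -150] -> [-115, -150]
  [-48, 25, 42, -35, 36, 49, -40, 2, -44, -42] -> [-42, -44, 2, -40, 49, 36, -35, 42, 25, -48] -> [-42, -44, -40, -35, -48] -> [-210, -220, -200, -175, -240] -> [-210, -220]
  [-42, 15, -22, -6, 22, 45, 32, 24, -26] -> [-26, 24, 32, 45, 22, -6, -22, 15, -42] -> [-26, -6, -22, -42] -> [-130, -30, -110, -210] -> [-130, -30]
  [22, 1, 29, -35, 46, -11, 14, 38] -> [38, 14, -11, 46, -35, 29, 1, 22] -> [-11, -35] -> [-55, -175] -> [-55, -175]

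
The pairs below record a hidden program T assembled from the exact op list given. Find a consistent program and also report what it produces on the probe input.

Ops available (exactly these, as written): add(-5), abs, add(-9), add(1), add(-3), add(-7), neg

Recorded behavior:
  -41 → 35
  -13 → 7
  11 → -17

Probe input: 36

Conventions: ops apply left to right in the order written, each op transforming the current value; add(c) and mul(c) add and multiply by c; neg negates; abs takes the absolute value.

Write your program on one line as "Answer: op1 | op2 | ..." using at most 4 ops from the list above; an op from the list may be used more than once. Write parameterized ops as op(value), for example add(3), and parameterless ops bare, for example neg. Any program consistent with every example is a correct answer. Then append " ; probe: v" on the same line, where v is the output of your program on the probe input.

add(-3) | neg | add(-9) ; probe: -42

Check, running the answer program on each example:
  -41 -> -44 -> 44 -> 35
  -13 -> -16 -> 16 -> 7
  11 -> 8 -> -8 -> -17
  probe: 36 -> 33 -> -33 -> -42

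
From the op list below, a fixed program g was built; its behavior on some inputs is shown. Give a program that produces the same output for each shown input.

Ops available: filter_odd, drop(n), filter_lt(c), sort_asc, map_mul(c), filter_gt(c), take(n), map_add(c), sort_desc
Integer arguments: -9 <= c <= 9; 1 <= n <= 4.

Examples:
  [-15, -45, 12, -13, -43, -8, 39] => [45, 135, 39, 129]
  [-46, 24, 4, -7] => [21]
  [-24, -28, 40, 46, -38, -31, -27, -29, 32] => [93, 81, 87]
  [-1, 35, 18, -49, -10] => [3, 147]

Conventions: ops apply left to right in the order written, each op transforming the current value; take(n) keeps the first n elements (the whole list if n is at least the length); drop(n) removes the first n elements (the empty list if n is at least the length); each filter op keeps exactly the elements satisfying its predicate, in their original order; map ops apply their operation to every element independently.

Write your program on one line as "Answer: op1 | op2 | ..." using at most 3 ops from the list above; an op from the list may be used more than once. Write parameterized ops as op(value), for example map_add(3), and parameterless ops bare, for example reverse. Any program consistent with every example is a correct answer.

filter_lt(4) | map_mul(-3) | filter_odd

Check, running the answer program on each example:
  [-15, -45, 12, -13, -43, -8, 39] -> [-15, -45, -13, -43, -8] -> [45, 135, 39, 129, 24] -> [45, 135, 39, 129]
  [-46, 24, 4, -7] -> [-46, -7] -> [138, 21] -> [21]
  [-24, -28, 40, 46, -38, -31, -27, -29, 32] -> [-24, -28, -38, -31, -27, -29] -> [72, 84, 114, 93, 81, 87] -> [93, 81, 87]
  [-1, 35, 18, -49, -10] -> [-1, -49, -10] -> [3, 147, 30] -> [3, 147]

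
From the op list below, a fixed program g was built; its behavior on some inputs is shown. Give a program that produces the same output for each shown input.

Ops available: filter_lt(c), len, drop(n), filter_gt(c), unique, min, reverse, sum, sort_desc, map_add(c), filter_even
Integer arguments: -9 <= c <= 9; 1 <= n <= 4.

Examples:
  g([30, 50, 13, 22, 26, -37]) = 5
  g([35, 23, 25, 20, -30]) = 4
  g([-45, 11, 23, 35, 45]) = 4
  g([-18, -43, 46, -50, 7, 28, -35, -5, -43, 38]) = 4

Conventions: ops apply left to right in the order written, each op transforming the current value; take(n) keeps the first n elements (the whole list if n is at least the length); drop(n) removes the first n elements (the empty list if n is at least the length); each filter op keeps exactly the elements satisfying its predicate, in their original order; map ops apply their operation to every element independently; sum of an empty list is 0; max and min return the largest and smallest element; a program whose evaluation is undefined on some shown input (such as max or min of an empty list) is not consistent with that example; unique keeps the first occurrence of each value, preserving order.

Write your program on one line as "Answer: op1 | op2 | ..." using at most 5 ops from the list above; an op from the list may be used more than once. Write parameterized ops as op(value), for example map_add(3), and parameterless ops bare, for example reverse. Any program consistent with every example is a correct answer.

filter_gt(3) | sort_desc | reverse | len

Check, running the answer program on each example:
  [30, 50, 13, 22, 26, -37] -> [30, 50, 13, 22, 26] -> [50, 30, 26, 22, 13] -> [13, 22, 26, 30, 50] -> 5
  [35, 23, 25, 20, -30] -> [35, 23, 25, 20] -> [35, 25, 23, 20] -> [20, 23, 25, 35] -> 4
  [-45, 11, 23, 35, 45] -> [11, 23, 35, 45] -> [45, 35, 23, 11] -> [11, 23, 35, 45] -> 4
  [-18, -43, 46, -50, 7, 28, -35, -5, -43, 38] -> [46, 7, 28, 38] -> [46, 38, 28, 7] -> [7, 28, 38, 46] -> 4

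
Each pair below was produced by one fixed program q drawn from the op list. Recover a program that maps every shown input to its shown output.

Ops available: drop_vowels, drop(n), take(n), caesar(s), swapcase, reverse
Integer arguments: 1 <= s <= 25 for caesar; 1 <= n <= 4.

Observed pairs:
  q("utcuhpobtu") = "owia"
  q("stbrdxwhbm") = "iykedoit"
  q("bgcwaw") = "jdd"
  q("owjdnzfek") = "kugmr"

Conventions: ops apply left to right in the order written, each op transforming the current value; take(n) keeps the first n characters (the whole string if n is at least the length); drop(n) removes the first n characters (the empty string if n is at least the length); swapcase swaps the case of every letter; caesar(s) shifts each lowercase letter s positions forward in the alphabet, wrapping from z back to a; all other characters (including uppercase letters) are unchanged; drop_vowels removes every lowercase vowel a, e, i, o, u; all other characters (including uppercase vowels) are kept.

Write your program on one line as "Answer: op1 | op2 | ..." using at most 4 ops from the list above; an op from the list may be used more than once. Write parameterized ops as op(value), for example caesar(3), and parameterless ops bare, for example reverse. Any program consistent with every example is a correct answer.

drop_vowels | caesar(4) | caesar(3) | drop(2)

Check, running the answer program on each example:
  "utcuhpobtu" -> "tchpbt" -> "xgltfx" -> "ajowia" -> "owia"
  "stbrdxwhbm" -> "stbrdxwhbm" -> "wxfvhbalfq" -> "zaiykedoit" -> "iykedoit"
  "bgcwaw" -> "bgcww" -> "fkgaa" -> "injdd" -> "jdd"
  "owjdnzfek" -> "wjdnzfk" -> "anhrdjo" -> "dqkugmr" -> "kugmr"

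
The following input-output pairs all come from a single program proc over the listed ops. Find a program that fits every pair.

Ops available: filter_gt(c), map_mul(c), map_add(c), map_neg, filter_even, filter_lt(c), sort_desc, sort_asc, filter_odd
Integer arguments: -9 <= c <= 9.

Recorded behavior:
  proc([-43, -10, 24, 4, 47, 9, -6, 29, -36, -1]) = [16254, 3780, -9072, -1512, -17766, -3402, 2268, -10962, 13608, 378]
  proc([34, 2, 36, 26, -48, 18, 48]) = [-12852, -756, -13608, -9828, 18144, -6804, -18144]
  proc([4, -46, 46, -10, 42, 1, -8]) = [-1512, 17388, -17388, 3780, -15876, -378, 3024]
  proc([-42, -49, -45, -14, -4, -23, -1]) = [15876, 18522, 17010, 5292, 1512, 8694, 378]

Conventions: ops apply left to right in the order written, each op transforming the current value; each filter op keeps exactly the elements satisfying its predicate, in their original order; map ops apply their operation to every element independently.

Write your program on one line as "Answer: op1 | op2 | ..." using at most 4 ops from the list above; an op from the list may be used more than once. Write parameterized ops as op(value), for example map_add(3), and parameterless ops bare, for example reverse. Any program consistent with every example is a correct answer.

map_mul(-7) | map_mul(-6) | map_mul(9) | map_neg

Check, running the answer program on each example:
  [-43, -10, 24, 4, 47, 9, -6, 29, -36, -1] -> [301, 70, -168, -28, -329, -63, 42, -203, 252, 7] -> [-1806, -420, 1008, 168, 1974, 378, -252, 1218, -1512, -42] -> [-16254, -3780, 9072, 1512, 17766, 3402, -2268, 10962, -13608, -378] -> [16254, 3780, -9072, -1512, -17766, -3402, 2268, -10962, 13608, 378]
  [34, 2, 36, 26, -48, 18, 48] -> [-238, -14, -252, -182, 336, -126, -336] -> [1428, 84, 1512, 1092, -2016, 756, 2016] -> [12852, 756, 13608, 9828, -18144, 6804, 18144] -> [-12852, -756, -13608, -9828, 18144, -6804, -18144]
  [4, -46, 46, -10, 42, 1, -8] -> [-28, 322, -322, 70, -294, -7, 56] -> [168, -1932, 1932, -420, 1764, 42, -336] -> [1512, -17388, 17388, -3780, 15876, 378, -3024] -> [-1512, 17388, -17388, 3780, -15876, -378, 3024]
  [-42, -49, -45, -14, -4, -23, -1] -> [294, 343, 315, 98, 28, 161, 7] -> [-1764, -2058, -1890, -588, -168, -966, -42] -> [-15876, -18522, -17010, -5292, -1512, -8694, -378] -> [15876, 18522, 17010, 5292, 1512, 8694, 378]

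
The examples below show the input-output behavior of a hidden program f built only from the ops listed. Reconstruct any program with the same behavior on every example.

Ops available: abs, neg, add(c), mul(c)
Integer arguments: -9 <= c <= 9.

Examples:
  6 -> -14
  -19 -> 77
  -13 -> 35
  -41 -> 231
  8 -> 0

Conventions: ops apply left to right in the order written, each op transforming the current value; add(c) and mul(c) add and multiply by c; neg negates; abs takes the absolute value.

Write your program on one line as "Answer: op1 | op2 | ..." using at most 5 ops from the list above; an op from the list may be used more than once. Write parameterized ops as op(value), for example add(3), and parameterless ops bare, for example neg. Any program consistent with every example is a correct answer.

abs | add(-8) | mul(-7) | neg

Check, running the answer program on each example:
  6 -> 6 -> -2 -> 14 -> -14
  -19 -> 19 -> 11 -> -77 -> 77
  -13 -> 13 -> 5 -> -35 -> 35
  -41 -> 41 -> 33 -> -231 -> 231
  8 -> 8 -> 0 -> 0 -> 0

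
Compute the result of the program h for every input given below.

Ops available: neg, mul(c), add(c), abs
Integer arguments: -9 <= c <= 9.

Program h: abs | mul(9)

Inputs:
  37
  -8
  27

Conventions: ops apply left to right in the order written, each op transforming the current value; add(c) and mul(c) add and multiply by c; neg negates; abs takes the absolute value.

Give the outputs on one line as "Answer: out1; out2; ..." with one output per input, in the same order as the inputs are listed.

Execution, op by op:
  37 -> 37 -> 333
  -8 -> 8 -> 72
  27 -> 27 -> 243

333; 72; 243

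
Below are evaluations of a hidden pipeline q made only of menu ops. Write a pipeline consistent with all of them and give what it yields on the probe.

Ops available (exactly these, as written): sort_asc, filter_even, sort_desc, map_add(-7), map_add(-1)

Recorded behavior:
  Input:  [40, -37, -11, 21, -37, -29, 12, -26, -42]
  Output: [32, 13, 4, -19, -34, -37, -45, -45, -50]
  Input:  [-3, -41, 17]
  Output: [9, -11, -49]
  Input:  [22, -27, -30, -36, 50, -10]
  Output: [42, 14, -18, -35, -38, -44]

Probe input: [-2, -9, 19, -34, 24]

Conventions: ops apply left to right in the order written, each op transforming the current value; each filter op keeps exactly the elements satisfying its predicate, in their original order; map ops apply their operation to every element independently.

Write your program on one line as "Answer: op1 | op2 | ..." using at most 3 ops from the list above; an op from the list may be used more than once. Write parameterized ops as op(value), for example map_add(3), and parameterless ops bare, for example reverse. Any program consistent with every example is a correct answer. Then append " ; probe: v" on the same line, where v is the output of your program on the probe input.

map_add(-1) | map_add(-7) | sort_desc ; probe: [16, 11, -10, -17, -42]

Check, running the answer program on each example:
  [40, -37, -11, 21, -37, -29, 12, -26, -42] -> [39, -38, -12, 20, -38, -30, 11, -27, -43] -> [32, -45, -19, 13, -45, -37, 4, -34, -50] -> [32, 13, 4, -19, -34, -37, -45, -45, -50]
  [-3, -41, 17] -> [-4, -42, 16] -> [-11, -49, 9] -> [9, -11, -49]
  [22, -27, -30, -36, 50, -10] -> [21, -28, -31, -37, 49, -11] -> [14, -35, -38, -44, 42, -18] -> [42, 14, -18, -35, -38, -44]
  probe: [-2, -9, 19, -34, 24] -> [-3, -10, 18, -35, 23] -> [-10, -17, 11, -42, 16] -> [16, 11, -10, -17, -42]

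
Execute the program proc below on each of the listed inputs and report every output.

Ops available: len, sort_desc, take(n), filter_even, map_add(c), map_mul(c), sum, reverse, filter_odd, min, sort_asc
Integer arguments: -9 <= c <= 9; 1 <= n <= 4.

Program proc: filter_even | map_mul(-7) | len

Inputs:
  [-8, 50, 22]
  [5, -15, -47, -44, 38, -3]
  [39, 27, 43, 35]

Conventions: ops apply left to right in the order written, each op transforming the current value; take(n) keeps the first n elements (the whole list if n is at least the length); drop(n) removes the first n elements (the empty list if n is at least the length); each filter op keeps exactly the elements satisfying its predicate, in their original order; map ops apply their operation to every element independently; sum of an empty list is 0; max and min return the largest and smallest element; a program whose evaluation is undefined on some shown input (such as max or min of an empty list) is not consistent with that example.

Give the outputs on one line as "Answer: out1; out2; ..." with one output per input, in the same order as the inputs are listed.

3; 2; 0

Execution, op by op:
  [-8, 50, 22] -> [-8, 50, 22] -> [56, -350, -154] -> 3
  [5, -15, -47, -44, 38, -3] -> [-44, 38] -> [308, -266] -> 2
  [39, 27, 43, 35] -> [] -> [] -> 0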